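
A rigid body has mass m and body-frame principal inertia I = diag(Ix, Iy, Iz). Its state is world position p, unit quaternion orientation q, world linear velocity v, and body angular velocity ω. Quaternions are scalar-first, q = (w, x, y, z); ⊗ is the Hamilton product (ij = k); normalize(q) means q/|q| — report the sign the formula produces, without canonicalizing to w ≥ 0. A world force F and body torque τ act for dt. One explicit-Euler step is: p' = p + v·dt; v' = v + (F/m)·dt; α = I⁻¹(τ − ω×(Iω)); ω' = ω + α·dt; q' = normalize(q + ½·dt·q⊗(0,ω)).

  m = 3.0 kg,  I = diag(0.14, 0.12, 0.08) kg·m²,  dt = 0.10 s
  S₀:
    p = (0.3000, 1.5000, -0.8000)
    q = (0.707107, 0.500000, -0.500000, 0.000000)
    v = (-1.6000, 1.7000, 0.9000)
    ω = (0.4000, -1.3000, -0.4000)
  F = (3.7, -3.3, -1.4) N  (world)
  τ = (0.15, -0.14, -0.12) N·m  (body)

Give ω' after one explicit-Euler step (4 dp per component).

ω' = (0.5220, -1.4087, -0.5630)

ω×(Iω) gyroscopic = (-0.0208, -0.0096, 0.0104)
(τ − ω×Iω)/I = (1.2200, -1.0867, -1.6300)
ω + α·dt = (0.5220, -1.4087, -0.5630)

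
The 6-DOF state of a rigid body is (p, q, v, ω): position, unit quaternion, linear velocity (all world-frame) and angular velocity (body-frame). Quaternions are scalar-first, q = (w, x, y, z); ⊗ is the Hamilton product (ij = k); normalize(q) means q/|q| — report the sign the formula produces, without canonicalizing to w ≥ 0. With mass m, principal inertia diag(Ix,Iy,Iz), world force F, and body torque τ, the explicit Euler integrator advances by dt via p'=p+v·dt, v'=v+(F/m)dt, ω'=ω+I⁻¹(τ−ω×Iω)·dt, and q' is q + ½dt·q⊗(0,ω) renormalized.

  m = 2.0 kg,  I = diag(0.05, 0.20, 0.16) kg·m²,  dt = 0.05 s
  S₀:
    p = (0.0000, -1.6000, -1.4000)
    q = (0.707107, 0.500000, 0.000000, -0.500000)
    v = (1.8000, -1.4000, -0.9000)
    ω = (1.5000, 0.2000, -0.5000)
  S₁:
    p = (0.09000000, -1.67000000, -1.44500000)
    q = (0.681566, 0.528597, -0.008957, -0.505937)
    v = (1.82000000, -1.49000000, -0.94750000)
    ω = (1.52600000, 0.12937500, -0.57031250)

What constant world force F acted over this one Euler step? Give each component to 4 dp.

F = (0.8000, -3.6000, -1.9000)

v₁ − v₀ = (0.02000000, -0.09000000, -0.04750000)
m·(v₁−v₀)/dt = (0.8000, -3.6000, -1.9000)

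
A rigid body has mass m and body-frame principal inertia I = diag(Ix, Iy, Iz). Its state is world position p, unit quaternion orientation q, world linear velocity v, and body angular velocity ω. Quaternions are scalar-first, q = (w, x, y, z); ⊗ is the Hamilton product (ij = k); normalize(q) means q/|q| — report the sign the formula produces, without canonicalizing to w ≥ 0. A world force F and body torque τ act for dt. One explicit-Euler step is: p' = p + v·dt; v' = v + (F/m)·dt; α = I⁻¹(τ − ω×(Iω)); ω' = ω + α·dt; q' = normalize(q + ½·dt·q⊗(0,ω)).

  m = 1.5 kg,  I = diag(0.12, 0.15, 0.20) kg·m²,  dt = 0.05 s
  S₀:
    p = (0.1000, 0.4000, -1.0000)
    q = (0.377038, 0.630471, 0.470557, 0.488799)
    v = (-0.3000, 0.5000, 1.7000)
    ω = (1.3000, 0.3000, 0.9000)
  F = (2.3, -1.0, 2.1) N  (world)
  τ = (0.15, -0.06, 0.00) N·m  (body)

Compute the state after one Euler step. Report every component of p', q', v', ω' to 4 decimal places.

new position p' = (0.0850, 0.4250, -0.9150)
v' = v + a·dt = (-0.2233, 0.4667, 1.7700)
gyro term ω×Iω = (0.0135, -0.0936, 0.0117)
(τ − ω×Iω)/I = (1.1375, 0.2240, -0.0585)
ω' = ω + α·dt = (1.3569, 0.3112, 0.8971)
2q̇ = q⊗(0,ω) = (-1.4006985, 0.7670110, 0.1811262, -0.0832486)
q + ½dt·q⊗(0,ω), renormalized = (0.3417, 0.6491, 0.4747, 0.4863)

p' = (0.0850, 0.4250, -0.9150)
q' = (0.3417, 0.6491, 0.4747, 0.4863)
v' = (-0.2233, 0.4667, 1.7700)
ω' = (1.3569, 0.3112, 0.8971)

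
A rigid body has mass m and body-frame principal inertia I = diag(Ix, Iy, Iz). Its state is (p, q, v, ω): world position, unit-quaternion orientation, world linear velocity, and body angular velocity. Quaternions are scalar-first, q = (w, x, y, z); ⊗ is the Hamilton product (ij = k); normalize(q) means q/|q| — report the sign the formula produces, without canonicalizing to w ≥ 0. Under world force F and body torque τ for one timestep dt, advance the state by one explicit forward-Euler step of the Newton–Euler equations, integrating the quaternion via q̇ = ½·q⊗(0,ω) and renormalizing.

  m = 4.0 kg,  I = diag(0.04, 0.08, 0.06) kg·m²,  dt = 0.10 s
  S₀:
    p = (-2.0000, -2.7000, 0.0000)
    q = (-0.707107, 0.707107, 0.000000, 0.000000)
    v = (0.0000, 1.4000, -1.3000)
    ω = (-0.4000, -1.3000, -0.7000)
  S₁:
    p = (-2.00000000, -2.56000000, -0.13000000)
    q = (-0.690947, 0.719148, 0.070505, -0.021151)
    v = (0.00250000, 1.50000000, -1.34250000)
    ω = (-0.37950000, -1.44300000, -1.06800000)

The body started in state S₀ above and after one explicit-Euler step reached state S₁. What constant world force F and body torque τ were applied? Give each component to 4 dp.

F = (0.1000, 4.0000, -1.7000)
τ = (-0.0100, -0.1200, -0.2000)

velocity change Δv = (0.00250000, 0.10000000, -0.04250000)
F = m·Δv/dt = (0.1000, 4.0000, -1.7000)
ω₁ − ω₀ = (0.02050000, -0.14300000, -0.36800000)
precession coupling = (-0.0182, -0.0056, 0.0208)
τ = I·(Δω/dt) + ω₀×(Iω₀) = (-0.0100, -0.1200, -0.2000)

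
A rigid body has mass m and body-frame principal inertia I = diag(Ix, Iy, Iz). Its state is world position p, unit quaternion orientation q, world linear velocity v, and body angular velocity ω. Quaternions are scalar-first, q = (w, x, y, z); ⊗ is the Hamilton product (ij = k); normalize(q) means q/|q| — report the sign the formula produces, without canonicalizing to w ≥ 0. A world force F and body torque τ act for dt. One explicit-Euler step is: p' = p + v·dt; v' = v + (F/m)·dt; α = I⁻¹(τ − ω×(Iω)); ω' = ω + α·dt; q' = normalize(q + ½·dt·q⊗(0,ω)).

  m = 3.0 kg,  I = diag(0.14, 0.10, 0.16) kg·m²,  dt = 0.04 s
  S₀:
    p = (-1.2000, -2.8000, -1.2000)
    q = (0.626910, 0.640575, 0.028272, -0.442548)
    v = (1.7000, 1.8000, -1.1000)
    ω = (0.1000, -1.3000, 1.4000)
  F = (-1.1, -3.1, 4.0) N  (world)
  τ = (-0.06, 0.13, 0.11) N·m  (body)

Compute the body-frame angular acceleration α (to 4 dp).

α = (0.3514, 1.3280, 0.6550)

precession coupling ω×(Iω) = (-0.1092, -0.0028, 0.0052)
angular accel α = (0.3514, 1.3280, 0.6550)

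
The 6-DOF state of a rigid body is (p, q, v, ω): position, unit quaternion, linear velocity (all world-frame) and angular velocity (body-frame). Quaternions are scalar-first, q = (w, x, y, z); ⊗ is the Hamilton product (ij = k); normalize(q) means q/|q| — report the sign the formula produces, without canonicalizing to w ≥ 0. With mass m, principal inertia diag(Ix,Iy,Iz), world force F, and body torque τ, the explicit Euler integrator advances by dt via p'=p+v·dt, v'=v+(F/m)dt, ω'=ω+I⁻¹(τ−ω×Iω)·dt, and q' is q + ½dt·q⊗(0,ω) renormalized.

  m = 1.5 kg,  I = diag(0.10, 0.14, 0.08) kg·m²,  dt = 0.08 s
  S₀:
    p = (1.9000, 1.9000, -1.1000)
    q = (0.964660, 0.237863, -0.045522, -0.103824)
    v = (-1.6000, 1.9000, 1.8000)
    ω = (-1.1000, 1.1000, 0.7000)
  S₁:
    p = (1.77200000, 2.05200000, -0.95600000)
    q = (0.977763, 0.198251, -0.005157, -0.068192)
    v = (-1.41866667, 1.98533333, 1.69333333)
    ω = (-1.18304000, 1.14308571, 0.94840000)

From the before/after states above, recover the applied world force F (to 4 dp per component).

velocity change Δv = (0.18133333, 0.08533333, -0.10666667)
m·(v₁−v₀)/dt = (3.4000, 1.6000, -2.0000)

F = (3.4000, 1.6000, -2.0000)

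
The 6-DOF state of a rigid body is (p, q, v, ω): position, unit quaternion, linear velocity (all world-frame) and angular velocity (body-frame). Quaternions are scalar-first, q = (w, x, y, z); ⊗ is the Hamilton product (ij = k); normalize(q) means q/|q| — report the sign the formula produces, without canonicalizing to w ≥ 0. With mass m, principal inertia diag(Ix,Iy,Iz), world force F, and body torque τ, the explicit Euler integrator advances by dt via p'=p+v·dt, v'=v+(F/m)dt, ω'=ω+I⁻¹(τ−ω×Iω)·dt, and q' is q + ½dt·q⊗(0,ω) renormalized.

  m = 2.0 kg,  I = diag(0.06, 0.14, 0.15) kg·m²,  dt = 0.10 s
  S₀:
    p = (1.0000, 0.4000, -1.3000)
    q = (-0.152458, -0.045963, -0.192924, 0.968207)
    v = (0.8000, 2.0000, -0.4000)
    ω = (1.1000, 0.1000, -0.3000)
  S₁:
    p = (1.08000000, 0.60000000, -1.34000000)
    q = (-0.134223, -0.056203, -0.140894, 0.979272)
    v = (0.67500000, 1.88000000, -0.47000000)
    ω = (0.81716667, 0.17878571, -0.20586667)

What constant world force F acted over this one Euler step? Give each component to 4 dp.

v₁ − v₀ = (-0.12500000, -0.12000000, -0.07000000)
F = m·Δv/dt = (-2.5000, -2.4000, -1.4000)

F = (-2.5000, -2.4000, -1.4000)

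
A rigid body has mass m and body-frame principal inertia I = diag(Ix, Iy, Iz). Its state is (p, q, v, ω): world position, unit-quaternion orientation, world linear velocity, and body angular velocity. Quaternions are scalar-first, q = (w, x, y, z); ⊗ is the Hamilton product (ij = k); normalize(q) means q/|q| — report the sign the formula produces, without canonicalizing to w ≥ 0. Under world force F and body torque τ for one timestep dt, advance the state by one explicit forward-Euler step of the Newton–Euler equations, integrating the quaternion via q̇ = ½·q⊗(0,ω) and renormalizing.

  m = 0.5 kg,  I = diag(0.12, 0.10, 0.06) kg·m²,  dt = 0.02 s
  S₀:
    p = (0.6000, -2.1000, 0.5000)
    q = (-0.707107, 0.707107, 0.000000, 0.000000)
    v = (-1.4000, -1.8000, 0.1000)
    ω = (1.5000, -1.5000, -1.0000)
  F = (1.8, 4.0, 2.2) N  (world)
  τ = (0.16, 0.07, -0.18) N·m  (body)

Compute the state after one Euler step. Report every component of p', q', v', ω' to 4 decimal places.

a = (3.6000, 8.0000, 4.4000)
new position p' = (0.5720, -2.1360, 0.5020)
v + (F/m)dt = (-1.3280, -1.6400, 0.1880)
precession coupling ω×(Iω) = (-0.0600, -0.0900, 0.0450)
(τ − ω×Iω)/I = (1.8333, 1.6000, -3.7500)
ω' = ω + α·dt = (1.5367, -1.4680, -1.0750)
Hamilton product q⊗(0,ω) = (-1.0606605, -1.0606605, 1.7677675, -0.3535535)
q + ½dt·q⊗(0,ω), renormalized = (-0.7175, 0.6963, 0.0177, -0.0035)

p' = (0.5720, -2.1360, 0.5020)
q' = (-0.7175, 0.6963, 0.0177, -0.0035)
v' = (-1.3280, -1.6400, 0.1880)
ω' = (1.5367, -1.4680, -1.0750)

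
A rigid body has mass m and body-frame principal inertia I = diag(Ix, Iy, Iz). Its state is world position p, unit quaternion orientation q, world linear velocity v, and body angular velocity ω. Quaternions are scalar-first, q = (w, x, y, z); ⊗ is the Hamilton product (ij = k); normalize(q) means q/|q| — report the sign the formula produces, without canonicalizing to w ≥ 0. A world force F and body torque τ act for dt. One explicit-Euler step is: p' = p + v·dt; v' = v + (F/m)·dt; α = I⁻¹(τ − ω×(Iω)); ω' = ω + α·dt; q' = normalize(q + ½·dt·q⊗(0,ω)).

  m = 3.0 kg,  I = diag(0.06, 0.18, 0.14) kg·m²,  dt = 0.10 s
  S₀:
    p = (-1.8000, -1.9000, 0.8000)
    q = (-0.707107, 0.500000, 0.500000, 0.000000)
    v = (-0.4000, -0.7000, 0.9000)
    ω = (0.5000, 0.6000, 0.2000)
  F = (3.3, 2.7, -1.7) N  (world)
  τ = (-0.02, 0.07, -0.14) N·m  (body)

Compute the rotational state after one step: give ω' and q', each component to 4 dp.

ω' = (0.4747, 0.6433, 0.0743)
q' = (-0.7340, 0.4869, 0.4734, -0.0046)

(τ − ω×Iω)/I = (-0.2533, 0.4333, -1.2571)
ω + α·dt = (0.4747, 0.6433, 0.0743)
q⊗(0,ω) = (-0.5500000, -0.2535535, -0.5242642, -0.0914214)
q + ½dt·q⊗(0,ω), renormalized = (-0.7340, 0.4869, 0.4734, -0.0046)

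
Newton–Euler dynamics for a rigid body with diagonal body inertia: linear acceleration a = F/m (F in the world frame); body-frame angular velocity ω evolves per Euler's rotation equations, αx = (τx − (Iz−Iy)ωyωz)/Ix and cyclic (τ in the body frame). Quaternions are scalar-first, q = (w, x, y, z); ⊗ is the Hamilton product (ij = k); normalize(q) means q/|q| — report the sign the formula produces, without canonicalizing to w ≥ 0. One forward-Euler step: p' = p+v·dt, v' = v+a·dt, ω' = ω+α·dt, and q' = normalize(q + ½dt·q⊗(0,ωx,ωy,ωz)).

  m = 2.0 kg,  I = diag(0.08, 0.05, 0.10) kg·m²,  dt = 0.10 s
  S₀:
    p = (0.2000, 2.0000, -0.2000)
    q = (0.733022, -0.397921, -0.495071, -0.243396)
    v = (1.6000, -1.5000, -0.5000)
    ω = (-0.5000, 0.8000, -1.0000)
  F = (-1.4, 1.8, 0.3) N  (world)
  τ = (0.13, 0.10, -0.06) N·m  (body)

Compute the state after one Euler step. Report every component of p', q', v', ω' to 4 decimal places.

p' = (0.3600, 1.8500, -0.2500)
q' = (0.7290, -0.3809, -0.4784, -0.3076)
v' = (1.5300, -1.4100, -0.4850)
ω' = (-0.2875, 1.0200, -1.0720)

a = (-0.7000, 0.9000, 0.1500)
new position p' = (0.3600, 1.8500, -0.2500)
v + (F/m)dt = (1.5300, -1.4100, -0.4850)
gyro term ω×Iω = (-0.0400, -0.0100, 0.0120)
α = I⁻¹(τ − ω×Iω) = (2.1250, 2.2000, -0.7200)
new body rate ω' = (-0.2875, 1.0200, -1.0720)
q⊗(0,ω) = (-0.0462997, 0.3232768, 0.3101946, -1.2988943)
q' = normalize(q + ½dt·q⊗(0,ω)) = (0.7290, -0.3809, -0.4784, -0.3076)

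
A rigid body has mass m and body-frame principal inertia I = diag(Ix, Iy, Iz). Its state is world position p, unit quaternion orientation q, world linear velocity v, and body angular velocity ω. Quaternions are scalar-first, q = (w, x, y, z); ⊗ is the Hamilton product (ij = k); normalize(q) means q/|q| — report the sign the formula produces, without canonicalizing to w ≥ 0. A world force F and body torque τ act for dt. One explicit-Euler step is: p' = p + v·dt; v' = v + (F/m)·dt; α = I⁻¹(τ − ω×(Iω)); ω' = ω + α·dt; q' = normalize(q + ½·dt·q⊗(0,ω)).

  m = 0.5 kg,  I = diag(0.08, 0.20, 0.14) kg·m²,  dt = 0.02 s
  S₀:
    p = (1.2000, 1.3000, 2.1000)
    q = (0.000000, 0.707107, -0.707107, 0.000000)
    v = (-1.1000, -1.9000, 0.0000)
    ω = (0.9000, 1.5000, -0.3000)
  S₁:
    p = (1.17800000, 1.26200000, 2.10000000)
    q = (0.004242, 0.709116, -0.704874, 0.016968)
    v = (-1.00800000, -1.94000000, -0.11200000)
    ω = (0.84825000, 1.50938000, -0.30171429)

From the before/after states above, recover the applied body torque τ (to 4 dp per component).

τ = (-0.1800, 0.1100, 0.1500)

Δω = ω₁−ω₀ = (-0.05175000, 0.00938000, -0.00171429)
I·α + gyro = (-0.1800, 0.1100, 0.1500)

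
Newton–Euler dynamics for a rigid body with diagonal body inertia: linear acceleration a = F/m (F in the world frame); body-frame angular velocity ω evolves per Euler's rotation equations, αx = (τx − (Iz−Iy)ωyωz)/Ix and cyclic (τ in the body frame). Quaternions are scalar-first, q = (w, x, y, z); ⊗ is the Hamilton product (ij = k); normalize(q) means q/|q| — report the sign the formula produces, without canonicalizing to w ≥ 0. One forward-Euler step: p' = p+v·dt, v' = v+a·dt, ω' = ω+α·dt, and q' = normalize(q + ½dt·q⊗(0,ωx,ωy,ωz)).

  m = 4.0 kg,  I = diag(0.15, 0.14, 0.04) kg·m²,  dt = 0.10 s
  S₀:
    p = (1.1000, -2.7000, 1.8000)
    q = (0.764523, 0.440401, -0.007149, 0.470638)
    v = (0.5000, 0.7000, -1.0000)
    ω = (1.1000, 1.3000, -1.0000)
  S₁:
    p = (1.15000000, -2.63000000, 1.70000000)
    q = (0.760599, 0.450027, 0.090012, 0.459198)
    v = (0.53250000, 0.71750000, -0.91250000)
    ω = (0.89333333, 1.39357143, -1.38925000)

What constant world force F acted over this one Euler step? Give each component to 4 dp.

velocity change Δv = (0.03250000, 0.01750000, 0.08750000)
F = m·Δv/dt = (1.3000, 0.7000, 3.5000)

F = (1.3000, 0.7000, 3.5000)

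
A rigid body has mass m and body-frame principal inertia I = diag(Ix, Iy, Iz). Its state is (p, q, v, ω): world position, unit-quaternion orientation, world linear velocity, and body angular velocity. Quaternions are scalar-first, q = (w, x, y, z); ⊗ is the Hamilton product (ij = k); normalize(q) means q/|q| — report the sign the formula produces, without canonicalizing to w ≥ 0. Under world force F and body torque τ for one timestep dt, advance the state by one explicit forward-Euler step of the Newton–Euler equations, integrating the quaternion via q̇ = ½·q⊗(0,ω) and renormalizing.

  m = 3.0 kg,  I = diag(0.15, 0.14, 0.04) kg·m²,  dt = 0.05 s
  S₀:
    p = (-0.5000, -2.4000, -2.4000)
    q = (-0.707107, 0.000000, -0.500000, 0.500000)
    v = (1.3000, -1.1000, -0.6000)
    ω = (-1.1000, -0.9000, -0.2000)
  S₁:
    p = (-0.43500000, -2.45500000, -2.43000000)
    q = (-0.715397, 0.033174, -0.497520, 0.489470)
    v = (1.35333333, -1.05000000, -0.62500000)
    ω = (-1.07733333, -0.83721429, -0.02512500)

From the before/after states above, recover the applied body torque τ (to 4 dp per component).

τ = (0.0500, 0.2000, 0.1300)

ω₁ − ω₀ = (0.02266667, 0.06278571, 0.17487500)
applied torque τ = (0.0500, 0.2000, 0.1300)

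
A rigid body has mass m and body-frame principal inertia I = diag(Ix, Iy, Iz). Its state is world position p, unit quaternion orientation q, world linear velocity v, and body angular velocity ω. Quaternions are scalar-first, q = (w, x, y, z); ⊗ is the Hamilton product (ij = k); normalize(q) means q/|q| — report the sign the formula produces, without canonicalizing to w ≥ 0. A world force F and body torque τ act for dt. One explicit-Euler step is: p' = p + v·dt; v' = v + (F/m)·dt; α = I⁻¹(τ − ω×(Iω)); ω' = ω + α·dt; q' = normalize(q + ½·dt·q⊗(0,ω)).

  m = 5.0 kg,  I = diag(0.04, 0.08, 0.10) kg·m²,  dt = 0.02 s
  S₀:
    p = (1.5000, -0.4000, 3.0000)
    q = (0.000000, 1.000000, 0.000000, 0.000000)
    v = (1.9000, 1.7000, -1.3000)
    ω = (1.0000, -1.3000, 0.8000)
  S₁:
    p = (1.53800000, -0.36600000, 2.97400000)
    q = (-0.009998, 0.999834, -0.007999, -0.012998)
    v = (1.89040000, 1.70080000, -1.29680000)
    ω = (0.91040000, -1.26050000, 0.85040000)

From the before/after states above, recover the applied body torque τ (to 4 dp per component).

ω₁ − ω₀ = (-0.08960000, 0.03950000, 0.05040000)
precession coupling = (-0.0208, -0.0480, -0.0520)
applied torque τ = (-0.2000, 0.1100, 0.2000)

τ = (-0.2000, 0.1100, 0.2000)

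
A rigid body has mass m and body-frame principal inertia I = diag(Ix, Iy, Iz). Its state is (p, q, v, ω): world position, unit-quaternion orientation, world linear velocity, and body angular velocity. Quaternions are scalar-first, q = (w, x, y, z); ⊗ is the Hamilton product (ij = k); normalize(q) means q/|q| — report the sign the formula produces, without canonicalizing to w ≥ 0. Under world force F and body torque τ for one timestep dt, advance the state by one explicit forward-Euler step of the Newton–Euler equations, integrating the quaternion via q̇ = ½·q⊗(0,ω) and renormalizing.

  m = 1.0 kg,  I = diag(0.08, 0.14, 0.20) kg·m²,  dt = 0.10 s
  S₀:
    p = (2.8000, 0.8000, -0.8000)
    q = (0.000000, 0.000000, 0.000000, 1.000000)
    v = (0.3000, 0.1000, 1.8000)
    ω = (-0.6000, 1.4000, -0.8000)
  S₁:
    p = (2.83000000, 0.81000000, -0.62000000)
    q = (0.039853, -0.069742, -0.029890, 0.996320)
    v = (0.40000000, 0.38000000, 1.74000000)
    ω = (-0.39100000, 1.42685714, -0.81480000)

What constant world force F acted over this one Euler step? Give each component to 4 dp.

F = (1.0000, 2.8000, -0.6000)

velocity change Δv = (0.10000000, 0.28000000, -0.06000000)
applied force F = (1.0000, 2.8000, -0.6000)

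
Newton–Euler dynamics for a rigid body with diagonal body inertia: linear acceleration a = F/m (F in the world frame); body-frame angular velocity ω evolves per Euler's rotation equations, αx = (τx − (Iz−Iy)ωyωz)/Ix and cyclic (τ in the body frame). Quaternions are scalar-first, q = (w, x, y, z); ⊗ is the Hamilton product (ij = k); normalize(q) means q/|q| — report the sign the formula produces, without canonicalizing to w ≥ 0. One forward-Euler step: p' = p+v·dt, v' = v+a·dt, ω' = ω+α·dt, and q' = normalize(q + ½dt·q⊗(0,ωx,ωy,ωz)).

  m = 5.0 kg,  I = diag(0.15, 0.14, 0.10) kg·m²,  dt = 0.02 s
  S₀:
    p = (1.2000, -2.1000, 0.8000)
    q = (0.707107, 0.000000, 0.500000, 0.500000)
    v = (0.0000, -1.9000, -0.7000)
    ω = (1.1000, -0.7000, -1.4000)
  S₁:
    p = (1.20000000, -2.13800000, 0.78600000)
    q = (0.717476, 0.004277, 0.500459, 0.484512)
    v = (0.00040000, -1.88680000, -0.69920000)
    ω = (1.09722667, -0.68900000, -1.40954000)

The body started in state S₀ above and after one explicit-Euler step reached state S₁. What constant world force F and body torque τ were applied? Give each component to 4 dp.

velocity change Δv = (0.00040000, 0.01320000, 0.00080000)
m·(v₁−v₀)/dt = (0.1000, 3.3000, 0.2000)
Δω = ω₁−ω₀ = (-0.00277333, 0.01100000, -0.00954000)
I·α + gyro = (-0.0600, 0.0000, -0.0400)

F = (0.1000, 3.3000, 0.2000)
τ = (-0.0600, 0.0000, -0.0400)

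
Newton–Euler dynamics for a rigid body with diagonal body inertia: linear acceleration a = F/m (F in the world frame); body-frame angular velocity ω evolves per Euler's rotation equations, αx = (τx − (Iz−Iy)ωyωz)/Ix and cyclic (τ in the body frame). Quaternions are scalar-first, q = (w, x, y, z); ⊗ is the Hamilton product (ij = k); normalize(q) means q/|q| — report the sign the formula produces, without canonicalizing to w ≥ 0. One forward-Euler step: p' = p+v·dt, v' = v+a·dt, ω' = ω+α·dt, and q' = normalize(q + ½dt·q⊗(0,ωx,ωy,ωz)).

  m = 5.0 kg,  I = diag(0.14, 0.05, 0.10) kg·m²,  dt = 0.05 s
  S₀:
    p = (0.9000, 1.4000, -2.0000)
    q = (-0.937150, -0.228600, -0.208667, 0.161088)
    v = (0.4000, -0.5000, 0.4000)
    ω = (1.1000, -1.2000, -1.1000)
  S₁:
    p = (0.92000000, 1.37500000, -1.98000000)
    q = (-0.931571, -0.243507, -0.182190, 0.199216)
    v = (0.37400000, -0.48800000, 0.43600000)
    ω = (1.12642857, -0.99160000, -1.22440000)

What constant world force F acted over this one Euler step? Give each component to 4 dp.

F = (-2.6000, 1.2000, 3.6000)

Δv = v₁−v₀ = (-0.02600000, 0.01200000, 0.03600000)
F = m·Δv/dt = (-2.6000, 1.2000, 3.6000)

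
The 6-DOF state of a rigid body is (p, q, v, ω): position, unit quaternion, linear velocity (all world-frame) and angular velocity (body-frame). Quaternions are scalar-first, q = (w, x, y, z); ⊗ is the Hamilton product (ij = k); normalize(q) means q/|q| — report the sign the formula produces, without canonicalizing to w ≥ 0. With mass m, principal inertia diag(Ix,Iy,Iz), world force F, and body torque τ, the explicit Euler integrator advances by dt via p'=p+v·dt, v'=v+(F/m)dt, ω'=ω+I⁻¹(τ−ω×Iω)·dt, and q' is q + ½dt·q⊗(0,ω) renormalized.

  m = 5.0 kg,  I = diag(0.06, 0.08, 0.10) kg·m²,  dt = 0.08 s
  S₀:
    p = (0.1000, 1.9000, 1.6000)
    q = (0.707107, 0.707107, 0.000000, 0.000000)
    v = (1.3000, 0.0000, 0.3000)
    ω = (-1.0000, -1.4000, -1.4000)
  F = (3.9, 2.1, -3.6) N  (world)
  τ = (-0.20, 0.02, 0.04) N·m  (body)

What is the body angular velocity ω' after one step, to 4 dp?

α = I⁻¹(τ − ω×Iω) = (-3.9867, 0.9500, 0.1200)
ω' = ω + α·dt = (-1.3189, -1.3240, -1.3904)

ω' = (-1.3189, -1.3240, -1.3904)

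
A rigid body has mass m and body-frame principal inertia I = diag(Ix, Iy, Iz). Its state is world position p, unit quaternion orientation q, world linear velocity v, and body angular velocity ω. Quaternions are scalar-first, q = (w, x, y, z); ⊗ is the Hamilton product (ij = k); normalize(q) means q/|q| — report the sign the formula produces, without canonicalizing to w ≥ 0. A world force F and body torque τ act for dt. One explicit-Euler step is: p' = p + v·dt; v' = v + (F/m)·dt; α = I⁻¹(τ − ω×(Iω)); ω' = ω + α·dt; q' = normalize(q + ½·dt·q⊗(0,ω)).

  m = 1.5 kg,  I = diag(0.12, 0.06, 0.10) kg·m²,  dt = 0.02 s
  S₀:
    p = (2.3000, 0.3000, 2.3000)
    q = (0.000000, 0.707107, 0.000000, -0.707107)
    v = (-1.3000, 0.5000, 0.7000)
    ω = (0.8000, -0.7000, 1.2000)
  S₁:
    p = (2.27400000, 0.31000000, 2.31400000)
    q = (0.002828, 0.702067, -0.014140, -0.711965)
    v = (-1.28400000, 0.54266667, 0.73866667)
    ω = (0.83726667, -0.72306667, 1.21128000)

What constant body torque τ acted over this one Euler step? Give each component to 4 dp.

τ = (0.1900, -0.0500, 0.0900)

Δω = ω₁−ω₀ = (0.03726667, -0.02306667, 0.01128000)
gyro term ω₀×Iω₀ = (-0.0336, 0.0192, 0.0336)
applied torque τ = (0.1900, -0.0500, 0.0900)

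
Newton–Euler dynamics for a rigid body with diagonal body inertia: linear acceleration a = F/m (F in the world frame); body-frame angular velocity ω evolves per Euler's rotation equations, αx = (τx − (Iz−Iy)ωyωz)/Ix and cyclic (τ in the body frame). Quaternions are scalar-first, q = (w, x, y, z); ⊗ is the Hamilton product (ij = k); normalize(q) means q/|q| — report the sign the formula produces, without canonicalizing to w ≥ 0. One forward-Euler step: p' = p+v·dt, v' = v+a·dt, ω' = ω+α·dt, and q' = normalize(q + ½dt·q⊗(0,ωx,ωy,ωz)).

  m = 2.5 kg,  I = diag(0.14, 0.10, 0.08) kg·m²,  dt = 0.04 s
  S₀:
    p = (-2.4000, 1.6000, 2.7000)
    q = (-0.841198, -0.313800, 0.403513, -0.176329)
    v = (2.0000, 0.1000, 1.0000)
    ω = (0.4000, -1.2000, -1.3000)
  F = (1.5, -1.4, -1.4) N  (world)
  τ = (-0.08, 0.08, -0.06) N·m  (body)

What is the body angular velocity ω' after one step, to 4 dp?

ω' = (0.3861, -1.1555, -1.3396)

angular accel α = (-0.3486, 1.1120, -0.9900)
new body rate ω' = (0.3861, -1.1555, -1.3396)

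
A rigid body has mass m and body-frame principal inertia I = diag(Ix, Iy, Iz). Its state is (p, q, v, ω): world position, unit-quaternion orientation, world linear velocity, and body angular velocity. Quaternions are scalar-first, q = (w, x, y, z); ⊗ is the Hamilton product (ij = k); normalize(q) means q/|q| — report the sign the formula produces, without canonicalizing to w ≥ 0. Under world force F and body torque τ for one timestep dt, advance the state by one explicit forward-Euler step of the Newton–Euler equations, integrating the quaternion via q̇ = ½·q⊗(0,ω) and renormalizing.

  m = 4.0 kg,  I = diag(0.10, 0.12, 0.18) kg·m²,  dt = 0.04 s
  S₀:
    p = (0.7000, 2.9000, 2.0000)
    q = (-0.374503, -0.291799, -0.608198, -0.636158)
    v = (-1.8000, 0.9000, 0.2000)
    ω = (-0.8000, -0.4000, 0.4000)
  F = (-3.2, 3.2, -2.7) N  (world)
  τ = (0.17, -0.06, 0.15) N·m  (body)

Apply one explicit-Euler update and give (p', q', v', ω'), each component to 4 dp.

p' = (0.6280, 2.9360, 2.0080)
q' = (-0.3789, -0.2957, -0.5926, -0.6464)
v' = (-1.8320, 0.9320, 0.1730)
ω' = (-0.7282, -0.4285, 0.4319)

p' = p + v·dt = (0.6280, 2.9360, 2.0080)
new velocity v' = (-1.8320, 0.9320, 0.1730)
gyro term ω×Iω = (-0.0096, 0.0256, 0.0064)
angular accel α = (1.7960, -0.7133, 0.7978)
new body rate ω' = (-0.7282, -0.4285, 0.4319)
q⊗(0,ω) = (-0.2222552, -0.1981400, 0.7754472, -0.5196400)
q + ½dt·q⊗(0,ω), renormalized = (-0.3789, -0.2957, -0.5926, -0.6464)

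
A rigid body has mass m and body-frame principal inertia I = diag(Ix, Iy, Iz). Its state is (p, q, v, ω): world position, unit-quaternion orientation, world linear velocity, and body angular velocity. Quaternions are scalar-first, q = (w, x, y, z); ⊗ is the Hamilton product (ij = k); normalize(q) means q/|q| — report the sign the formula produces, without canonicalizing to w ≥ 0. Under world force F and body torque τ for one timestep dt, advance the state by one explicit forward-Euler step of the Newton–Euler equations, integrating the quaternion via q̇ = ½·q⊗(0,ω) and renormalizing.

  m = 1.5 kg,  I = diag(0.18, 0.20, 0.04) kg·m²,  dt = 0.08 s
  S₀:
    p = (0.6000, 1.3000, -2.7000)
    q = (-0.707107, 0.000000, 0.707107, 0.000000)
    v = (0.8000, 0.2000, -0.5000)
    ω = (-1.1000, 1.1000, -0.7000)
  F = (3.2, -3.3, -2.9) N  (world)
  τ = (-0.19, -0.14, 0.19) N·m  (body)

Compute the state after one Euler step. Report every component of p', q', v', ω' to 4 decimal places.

p' = p + v·dt = (0.6640, 1.3160, -2.7400)
new velocity v' = (0.9707, 0.0240, -0.6547)
ω×(Iω) gyroscopic = (0.1232, 0.1078, -0.0242)
angular accel α = (-1.7400, -1.2390, 5.3550)
ω' = ω + α·dt = (-1.2392, 1.0009, -0.2716)
q⊗(0,ω) = (-0.7778177, 0.2828428, -0.7778177, 1.2727926)
updated quaternion q' = (-0.7365, 0.0113, 0.6744, 0.0508)

p' = (0.6640, 1.3160, -2.7400)
q' = (-0.7365, 0.0113, 0.6744, 0.0508)
v' = (0.9707, 0.0240, -0.6547)
ω' = (-1.2392, 1.0009, -0.2716)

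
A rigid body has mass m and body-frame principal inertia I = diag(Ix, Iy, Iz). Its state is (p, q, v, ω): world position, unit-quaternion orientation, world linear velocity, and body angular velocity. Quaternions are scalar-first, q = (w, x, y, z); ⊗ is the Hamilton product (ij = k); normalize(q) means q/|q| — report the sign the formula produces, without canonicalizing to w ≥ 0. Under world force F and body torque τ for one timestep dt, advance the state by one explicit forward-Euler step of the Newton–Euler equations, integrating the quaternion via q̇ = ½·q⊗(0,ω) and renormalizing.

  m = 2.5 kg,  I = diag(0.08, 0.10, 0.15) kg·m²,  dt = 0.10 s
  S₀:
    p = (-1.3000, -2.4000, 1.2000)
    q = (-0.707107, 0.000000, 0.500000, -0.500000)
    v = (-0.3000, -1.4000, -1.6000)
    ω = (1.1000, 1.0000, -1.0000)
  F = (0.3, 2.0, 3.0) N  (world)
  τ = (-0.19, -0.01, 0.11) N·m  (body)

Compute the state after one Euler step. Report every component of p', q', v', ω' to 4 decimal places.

p' = (-1.3300, -2.5400, 1.0400)
q' = (-0.7541, -0.0387, 0.4354, -0.4902)
v' = (-0.2880, -1.3200, -1.4800)
ω' = (0.9250, 0.9130, -0.9413)

new position p' = (-1.3300, -2.5400, 1.0400)
v + (F/m)dt = (-0.2880, -1.3200, -1.4800)
gyro term ω×Iω = (-0.0500, 0.0770, 0.0220)
angular accel α = (-1.7500, -0.8700, 0.5867)
new body rate ω' = (0.9250, 0.9130, -0.9413)
2q̇ = q⊗(0,ω) = (-1.0000000, -0.7778177, -1.2571070, 0.1571070)
updated quaternion q' = (-0.7541, -0.0387, 0.4354, -0.4902)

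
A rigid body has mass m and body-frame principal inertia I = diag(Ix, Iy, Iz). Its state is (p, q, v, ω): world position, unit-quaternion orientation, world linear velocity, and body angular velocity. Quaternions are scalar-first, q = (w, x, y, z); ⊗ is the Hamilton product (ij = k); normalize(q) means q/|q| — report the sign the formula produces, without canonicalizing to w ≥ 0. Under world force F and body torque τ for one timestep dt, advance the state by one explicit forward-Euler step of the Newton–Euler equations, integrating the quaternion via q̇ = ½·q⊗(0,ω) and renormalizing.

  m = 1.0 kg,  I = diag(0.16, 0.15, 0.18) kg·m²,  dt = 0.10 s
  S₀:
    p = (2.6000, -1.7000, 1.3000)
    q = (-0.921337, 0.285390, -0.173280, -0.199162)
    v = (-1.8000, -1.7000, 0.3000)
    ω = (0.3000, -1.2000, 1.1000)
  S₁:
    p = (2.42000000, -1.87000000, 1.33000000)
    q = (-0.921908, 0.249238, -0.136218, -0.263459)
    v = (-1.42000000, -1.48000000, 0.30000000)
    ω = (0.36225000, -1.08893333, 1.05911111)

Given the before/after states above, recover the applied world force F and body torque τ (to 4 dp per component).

velocity change Δv = (0.38000000, 0.22000000, 0.00000000)
applied force F = (3.8000, 2.2000, 0.0000)
Δω = ω₁−ω₀ = (0.06225000, 0.11106667, -0.04088889)
precession coupling = (-0.0396, -0.0066, 0.0036)
applied torque τ = (0.0600, 0.1600, -0.0700)

F = (3.8000, 2.2000, 0.0000)
τ = (0.0600, 0.1600, -0.0700)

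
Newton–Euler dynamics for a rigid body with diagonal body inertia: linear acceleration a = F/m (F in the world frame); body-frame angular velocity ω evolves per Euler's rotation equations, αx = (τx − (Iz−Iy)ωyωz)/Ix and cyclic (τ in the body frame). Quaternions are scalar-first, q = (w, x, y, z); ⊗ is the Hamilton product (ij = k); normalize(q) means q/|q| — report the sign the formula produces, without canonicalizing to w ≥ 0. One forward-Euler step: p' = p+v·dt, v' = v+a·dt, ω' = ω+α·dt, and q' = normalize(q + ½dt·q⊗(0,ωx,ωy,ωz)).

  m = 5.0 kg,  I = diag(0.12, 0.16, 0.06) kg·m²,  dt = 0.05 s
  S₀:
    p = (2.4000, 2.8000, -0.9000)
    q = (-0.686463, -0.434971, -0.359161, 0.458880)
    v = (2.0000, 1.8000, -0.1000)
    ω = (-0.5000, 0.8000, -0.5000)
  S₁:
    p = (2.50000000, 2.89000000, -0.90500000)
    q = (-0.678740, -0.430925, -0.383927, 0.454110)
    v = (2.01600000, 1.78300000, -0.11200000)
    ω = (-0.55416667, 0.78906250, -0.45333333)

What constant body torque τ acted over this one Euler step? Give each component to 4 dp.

τ = (-0.0900, -0.0200, 0.0400)

Δω = ω₁−ω₀ = (-0.05416667, -0.01093750, 0.04666667)
I·α + gyro = (-0.0900, -0.0200, 0.0400)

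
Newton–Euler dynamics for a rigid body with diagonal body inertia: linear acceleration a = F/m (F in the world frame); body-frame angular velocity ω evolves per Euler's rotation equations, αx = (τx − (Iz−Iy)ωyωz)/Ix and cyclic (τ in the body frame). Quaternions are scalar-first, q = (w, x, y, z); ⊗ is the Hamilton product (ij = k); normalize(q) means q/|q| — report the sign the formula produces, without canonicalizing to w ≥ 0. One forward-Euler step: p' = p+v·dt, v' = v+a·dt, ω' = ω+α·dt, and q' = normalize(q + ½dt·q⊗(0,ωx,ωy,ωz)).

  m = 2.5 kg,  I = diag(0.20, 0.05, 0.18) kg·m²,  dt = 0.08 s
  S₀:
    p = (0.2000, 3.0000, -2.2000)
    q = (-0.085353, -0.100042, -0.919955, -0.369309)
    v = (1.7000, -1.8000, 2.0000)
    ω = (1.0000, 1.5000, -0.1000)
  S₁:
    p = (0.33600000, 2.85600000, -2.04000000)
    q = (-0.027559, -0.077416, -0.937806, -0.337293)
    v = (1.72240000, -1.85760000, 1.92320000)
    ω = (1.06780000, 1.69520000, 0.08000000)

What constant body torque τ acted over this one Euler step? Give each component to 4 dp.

τ = (0.1500, 0.1200, 0.1800)

Δω = ω₁−ω₀ = (0.06780000, 0.19520000, 0.18000000)
precession coupling = (-0.0195, -0.0020, -0.2250)
τ = I·(Δω/dt) + ω₀×(Iω₀) = (0.1500, 0.1200, 0.1800)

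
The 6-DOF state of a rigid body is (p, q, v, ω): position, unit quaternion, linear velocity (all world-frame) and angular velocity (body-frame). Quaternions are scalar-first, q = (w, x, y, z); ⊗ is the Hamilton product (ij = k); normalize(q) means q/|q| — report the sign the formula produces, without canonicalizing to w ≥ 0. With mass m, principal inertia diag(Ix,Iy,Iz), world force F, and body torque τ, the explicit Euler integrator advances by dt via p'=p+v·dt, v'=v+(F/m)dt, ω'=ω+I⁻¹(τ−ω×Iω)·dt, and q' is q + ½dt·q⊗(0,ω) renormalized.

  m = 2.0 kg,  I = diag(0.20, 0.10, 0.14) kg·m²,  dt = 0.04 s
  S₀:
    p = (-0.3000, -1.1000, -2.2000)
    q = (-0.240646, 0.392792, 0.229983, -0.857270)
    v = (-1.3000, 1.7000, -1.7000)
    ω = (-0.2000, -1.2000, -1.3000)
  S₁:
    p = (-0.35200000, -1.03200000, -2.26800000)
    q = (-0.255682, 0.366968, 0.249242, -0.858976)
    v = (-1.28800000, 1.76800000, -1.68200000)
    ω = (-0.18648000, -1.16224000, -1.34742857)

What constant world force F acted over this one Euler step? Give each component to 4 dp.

F = (0.6000, 3.4000, 0.9000)

v₁ − v₀ = (0.01200000, 0.06800000, 0.01800000)
m·(v₁−v₀)/dt = (0.6000, 3.4000, 0.9000)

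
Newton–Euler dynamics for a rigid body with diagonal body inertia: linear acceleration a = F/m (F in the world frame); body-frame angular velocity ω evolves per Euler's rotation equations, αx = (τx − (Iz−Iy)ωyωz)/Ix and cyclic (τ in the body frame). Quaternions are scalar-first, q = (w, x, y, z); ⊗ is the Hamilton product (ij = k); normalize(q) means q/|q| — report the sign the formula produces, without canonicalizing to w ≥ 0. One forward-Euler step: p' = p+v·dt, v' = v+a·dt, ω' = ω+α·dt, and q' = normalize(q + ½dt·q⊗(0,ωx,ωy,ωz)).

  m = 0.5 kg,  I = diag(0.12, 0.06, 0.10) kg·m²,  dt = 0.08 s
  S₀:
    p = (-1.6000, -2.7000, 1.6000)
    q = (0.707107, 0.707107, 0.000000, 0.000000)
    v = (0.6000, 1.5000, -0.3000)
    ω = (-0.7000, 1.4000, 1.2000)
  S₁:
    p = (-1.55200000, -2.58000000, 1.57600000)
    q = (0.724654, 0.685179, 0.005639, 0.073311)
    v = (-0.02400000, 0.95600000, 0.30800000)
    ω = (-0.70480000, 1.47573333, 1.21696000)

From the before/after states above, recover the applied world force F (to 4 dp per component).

Δv = v₁−v₀ = (-0.62400000, -0.54400000, 0.60800000)
m·(v₁−v₀)/dt = (-3.9000, -3.4000, 3.8000)

F = (-3.9000, -3.4000, 3.8000)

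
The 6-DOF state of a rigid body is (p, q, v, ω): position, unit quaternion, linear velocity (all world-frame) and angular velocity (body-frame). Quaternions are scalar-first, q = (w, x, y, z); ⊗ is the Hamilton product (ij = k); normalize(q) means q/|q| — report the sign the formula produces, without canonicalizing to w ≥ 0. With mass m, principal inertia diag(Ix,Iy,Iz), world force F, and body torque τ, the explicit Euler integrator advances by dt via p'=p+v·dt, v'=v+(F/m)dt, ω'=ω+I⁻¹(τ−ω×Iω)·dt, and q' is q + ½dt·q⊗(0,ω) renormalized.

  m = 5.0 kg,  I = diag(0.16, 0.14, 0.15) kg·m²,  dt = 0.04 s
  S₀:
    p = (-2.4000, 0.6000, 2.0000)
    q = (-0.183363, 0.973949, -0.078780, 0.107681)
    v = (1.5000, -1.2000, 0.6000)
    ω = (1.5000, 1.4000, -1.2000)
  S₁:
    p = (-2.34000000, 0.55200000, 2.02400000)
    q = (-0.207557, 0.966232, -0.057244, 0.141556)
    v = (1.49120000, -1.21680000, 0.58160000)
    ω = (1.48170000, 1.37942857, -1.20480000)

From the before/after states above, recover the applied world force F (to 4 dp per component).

velocity change Δv = (-0.00880000, -0.01680000, -0.01840000)
applied force F = (-1.1000, -2.1000, -2.3000)

F = (-1.1000, -2.1000, -2.3000)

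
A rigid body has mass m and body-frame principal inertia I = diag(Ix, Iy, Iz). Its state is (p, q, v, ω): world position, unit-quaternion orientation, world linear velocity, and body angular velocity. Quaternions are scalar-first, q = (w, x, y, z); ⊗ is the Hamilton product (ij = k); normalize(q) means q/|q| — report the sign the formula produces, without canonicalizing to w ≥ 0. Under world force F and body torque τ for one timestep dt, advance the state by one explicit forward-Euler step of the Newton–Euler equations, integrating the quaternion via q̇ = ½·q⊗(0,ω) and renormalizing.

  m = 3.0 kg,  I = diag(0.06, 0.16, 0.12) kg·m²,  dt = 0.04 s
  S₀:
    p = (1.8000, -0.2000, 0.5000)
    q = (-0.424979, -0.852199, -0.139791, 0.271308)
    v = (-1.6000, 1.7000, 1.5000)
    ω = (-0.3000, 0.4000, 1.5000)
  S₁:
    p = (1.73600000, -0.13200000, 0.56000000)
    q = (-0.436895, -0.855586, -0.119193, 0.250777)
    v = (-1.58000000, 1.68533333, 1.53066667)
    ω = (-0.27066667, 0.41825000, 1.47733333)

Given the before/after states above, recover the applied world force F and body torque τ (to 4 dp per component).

F = (1.5000, -1.1000, 2.3000)
τ = (0.0200, 0.1000, -0.0800)

ω₁ − ω₀ = (0.02933333, 0.01825000, -0.02266667)
τ = I·(Δω/dt) + ω₀×(Iω₀) = (0.0200, 0.1000, -0.0800)
v₁ − v₀ = (0.02000000, -0.01466667, 0.03066667)
applied force F = (1.5000, -1.1000, 2.3000)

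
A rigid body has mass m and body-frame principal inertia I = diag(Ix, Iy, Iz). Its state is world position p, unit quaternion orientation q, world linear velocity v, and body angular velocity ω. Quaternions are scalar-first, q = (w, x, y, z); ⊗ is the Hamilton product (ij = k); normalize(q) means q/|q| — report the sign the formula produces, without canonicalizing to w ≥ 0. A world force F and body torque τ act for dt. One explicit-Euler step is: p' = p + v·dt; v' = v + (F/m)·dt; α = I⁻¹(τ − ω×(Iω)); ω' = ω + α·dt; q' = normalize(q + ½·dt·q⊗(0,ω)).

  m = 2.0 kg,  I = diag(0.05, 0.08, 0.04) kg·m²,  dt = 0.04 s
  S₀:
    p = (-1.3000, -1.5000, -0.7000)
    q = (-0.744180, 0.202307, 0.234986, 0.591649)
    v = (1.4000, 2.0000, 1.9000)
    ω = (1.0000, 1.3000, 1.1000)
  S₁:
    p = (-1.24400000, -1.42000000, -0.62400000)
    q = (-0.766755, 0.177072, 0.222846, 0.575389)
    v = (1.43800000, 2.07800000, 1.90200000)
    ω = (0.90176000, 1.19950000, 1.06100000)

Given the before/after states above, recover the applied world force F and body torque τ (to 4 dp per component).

F = (1.9000, 3.9000, 0.1000)
τ = (-0.1800, -0.1900, 0.0000)

Δv = v₁−v₀ = (0.03800000, 0.07800000, 0.00200000)
m·(v₁−v₀)/dt = (1.9000, 3.9000, 0.1000)
ω₁ − ω₀ = (-0.09824000, -0.10050000, -0.03900000)
applied torque τ = (-0.1800, -0.1900, 0.0000)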